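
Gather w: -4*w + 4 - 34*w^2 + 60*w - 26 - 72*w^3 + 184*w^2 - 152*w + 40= -72*w^3 + 150*w^2 - 96*w + 18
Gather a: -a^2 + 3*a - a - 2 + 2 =-a^2 + 2*a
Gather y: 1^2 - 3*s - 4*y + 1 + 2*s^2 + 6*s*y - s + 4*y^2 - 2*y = 2*s^2 - 4*s + 4*y^2 + y*(6*s - 6) + 2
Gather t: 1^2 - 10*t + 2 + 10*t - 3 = 0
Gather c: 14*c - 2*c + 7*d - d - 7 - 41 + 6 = 12*c + 6*d - 42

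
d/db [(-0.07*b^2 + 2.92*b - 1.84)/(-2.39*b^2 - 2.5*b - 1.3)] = (7.1538*b^2 - 8.6132*b - 8.396)/(5.7121*b^4 + 11.95*b^3 + 12.464*b^2 + 6.5*b + 1.69)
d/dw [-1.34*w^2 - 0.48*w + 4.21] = -2.68*w - 0.48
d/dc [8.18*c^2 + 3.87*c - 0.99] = 16.36*c + 3.87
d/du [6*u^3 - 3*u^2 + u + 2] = 18*u^2 - 6*u + 1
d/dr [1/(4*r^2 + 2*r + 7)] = 2*(-4*r - 1)/(4*r^2 + 2*r + 7)^2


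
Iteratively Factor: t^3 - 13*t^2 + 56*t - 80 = (t - 4)*(t^2 - 9*t + 20) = (t - 4)^2*(t - 5)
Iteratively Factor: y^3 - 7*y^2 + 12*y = (y)*(y^2 - 7*y + 12) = y*(y - 3)*(y - 4)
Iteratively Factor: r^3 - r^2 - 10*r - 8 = (r + 2)*(r^2 - 3*r - 4) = (r - 4)*(r + 2)*(r + 1)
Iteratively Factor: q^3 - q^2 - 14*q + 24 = (q + 4)*(q^2 - 5*q + 6) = (q - 2)*(q + 4)*(q - 3)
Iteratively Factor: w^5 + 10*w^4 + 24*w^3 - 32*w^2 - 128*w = (w + 4)*(w^4 + 6*w^3 - 32*w) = w*(w + 4)*(w^3 + 6*w^2 - 32) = w*(w - 2)*(w + 4)*(w^2 + 8*w + 16) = w*(w - 2)*(w + 4)^2*(w + 4)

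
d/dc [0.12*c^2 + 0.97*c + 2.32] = 0.24*c + 0.97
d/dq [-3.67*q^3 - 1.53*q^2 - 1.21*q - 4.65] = -11.01*q^2 - 3.06*q - 1.21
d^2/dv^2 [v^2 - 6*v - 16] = 2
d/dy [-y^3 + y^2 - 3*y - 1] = -3*y^2 + 2*y - 3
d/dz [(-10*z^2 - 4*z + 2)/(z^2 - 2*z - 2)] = 12*(2*z^2 + 3*z + 1)/(z^4 - 4*z^3 + 8*z + 4)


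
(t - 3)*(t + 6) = t^2 + 3*t - 18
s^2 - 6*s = s*(s - 6)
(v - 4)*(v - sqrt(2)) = v^2 - 4*v - sqrt(2)*v + 4*sqrt(2)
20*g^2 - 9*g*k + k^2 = (-5*g + k)*(-4*g + k)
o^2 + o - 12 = (o - 3)*(o + 4)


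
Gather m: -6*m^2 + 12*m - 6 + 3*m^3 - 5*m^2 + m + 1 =3*m^3 - 11*m^2 + 13*m - 5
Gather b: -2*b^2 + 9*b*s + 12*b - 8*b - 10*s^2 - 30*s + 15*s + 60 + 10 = -2*b^2 + b*(9*s + 4) - 10*s^2 - 15*s + 70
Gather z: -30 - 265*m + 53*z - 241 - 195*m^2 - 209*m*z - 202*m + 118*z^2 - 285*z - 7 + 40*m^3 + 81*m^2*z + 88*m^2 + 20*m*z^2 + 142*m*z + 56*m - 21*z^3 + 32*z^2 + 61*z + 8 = 40*m^3 - 107*m^2 - 411*m - 21*z^3 + z^2*(20*m + 150) + z*(81*m^2 - 67*m - 171) - 270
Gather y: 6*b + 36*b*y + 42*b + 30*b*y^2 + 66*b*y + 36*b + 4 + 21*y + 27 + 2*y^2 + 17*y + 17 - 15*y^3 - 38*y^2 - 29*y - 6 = 84*b - 15*y^3 + y^2*(30*b - 36) + y*(102*b + 9) + 42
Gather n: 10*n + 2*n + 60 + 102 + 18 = 12*n + 180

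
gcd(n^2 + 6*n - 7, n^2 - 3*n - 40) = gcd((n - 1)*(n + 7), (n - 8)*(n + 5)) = 1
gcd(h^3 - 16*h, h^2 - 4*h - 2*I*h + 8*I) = h - 4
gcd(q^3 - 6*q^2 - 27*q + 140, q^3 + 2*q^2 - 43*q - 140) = q^2 - 2*q - 35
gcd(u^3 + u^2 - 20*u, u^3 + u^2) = u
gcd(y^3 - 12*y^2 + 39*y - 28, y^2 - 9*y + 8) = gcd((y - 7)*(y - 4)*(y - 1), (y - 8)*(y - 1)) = y - 1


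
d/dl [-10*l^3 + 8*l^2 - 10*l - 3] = -30*l^2 + 16*l - 10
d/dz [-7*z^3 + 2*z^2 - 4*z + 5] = -21*z^2 + 4*z - 4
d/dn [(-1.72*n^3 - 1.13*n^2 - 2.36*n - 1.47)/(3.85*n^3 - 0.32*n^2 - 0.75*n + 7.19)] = (4.9009*n^4 + 20.752*n^3 - 20.0296*n^2 - 17.1902*n - 18.0709)/(14.8225*n^6 - 2.464*n^5 - 5.6726*n^4 + 55.843*n^3 - 4.0391*n^2 - 10.785*n + 51.6961)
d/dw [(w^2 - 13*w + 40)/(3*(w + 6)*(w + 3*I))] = (w^2*(19 + 3*I) + w*(-80 + 36*I) - 240 - 354*I)/(3*w^4 + w^3*(36 + 18*I) + w^2*(81 + 216*I) + w*(-324 + 648*I) - 972)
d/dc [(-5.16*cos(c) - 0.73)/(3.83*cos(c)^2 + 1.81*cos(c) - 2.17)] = (19.7628*sin(c)^2 - 5.5918*cos(c) - 32.2813)*sin(c)/(3.83*cos(c)^2 + 1.81*cos(c) - 2.17)^2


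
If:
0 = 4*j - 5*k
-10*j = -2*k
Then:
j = 0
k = 0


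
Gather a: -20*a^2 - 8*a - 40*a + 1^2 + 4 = -20*a^2 - 48*a + 5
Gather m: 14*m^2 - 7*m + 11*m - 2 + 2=14*m^2 + 4*m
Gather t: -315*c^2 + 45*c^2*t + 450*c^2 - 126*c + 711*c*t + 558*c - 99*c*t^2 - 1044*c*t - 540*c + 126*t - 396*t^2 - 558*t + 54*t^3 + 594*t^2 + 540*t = 135*c^2 - 108*c + 54*t^3 + t^2*(198 - 99*c) + t*(45*c^2 - 333*c + 108)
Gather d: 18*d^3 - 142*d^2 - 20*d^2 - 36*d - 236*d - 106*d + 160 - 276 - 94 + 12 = 18*d^3 - 162*d^2 - 378*d - 198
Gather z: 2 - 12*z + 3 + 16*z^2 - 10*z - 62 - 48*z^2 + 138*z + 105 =-32*z^2 + 116*z + 48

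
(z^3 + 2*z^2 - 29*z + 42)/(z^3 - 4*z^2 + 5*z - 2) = (z^2 + 4*z - 21)/(z^2 - 2*z + 1)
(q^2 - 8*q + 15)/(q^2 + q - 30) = (q - 3)/(q + 6)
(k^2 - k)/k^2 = (k - 1)/k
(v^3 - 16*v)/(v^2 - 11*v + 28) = v*(v + 4)/(v - 7)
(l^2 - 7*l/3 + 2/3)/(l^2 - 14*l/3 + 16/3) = (3*l - 1)/(3*l - 8)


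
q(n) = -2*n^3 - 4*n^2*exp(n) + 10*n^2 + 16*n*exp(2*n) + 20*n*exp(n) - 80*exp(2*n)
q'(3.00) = -18956.87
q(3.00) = -12391.67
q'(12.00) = 6357322255564.37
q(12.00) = 2966726990916.55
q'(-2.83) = -108.18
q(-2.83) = 119.75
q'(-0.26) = -83.36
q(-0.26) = -53.54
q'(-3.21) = -128.84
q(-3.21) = 164.73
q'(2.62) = -11009.76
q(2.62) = -6809.28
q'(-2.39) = -86.81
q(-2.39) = 76.96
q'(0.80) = -514.10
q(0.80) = -297.56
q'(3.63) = -39192.81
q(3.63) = -30389.56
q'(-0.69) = -53.52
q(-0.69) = -25.36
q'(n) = -4*n^2*exp(n) - 6*n^2 + 32*n*exp(2*n) + 12*n*exp(n) + 20*n - 144*exp(2*n) + 20*exp(n)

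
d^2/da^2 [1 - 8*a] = 0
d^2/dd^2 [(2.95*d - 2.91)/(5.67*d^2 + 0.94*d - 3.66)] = ((27.4534 - 100.359*d)*(5.67*d^2 + 0.94*d - 3.66) + (2.95*d - 2.91)*(11.34*d + 0.94)*(22.68*d + 1.88))/(5.67*d^2 + 0.94*d - 3.66)^3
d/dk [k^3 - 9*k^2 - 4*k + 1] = 3*k^2 - 18*k - 4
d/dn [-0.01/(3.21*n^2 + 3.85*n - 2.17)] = (0.0642*n + 0.0385)/(3.21*n^2 + 3.85*n - 2.17)^2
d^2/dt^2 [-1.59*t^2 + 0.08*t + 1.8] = -3.18000000000000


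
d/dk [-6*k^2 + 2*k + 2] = 2 - 12*k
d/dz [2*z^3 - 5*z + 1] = 6*z^2 - 5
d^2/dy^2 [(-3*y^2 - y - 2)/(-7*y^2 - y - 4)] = 4*(14*y^3 + 21*y^2 - 21*y - 5)/(343*y^6 + 147*y^5 + 609*y^4 + 169*y^3 + 348*y^2 + 48*y + 64)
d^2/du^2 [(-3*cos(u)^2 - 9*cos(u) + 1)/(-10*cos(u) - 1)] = (-300*sin(u)^4 + 422*sin(u)^2 - 173*cos(u)/2 - 45*cos(3*u)/2 - 496)/(10*cos(u) + 1)^3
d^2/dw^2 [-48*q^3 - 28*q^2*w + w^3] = 6*w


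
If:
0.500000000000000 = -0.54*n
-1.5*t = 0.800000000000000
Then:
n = -0.93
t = -0.53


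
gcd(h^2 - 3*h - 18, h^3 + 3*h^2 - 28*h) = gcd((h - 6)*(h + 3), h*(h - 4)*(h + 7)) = 1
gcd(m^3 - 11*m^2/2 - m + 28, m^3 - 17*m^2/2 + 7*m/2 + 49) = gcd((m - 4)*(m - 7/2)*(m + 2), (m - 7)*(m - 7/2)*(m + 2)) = m^2 - 3*m/2 - 7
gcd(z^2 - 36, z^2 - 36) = z^2 - 36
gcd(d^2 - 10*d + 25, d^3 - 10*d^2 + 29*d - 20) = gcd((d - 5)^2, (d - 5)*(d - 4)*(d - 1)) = d - 5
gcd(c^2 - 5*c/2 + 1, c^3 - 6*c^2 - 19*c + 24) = 1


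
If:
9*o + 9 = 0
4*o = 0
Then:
No Solution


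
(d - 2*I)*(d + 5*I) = d^2 + 3*I*d + 10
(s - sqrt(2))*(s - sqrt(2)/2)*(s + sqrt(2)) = s^3 - sqrt(2)*s^2/2 - 2*s + sqrt(2)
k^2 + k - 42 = (k - 6)*(k + 7)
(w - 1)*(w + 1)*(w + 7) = w^3 + 7*w^2 - w - 7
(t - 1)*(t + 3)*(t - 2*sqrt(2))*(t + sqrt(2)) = t^4 - sqrt(2)*t^3 + 2*t^3 - 7*t^2 - 2*sqrt(2)*t^2 - 8*t + 3*sqrt(2)*t + 12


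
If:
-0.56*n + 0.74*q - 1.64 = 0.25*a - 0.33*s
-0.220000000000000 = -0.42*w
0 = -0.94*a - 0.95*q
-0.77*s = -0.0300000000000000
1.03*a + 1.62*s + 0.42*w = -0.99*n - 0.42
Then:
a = -3.08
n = 2.49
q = 3.04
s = 0.04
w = 0.52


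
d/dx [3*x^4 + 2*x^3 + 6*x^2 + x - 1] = 12*x^3 + 6*x^2 + 12*x + 1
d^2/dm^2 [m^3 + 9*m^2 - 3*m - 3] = 6*m + 18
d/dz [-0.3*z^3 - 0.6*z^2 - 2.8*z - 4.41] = -0.9*z^2 - 1.2*z - 2.8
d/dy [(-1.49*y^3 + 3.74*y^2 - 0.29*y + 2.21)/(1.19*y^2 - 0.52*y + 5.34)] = (-1.7731*y^4 + 1.5496*y^3 - 25.4695*y^2 + 34.6834*y - 0.3994)/(1.4161*y^4 - 1.2376*y^3 + 12.9796*y^2 - 5.5536*y + 28.5156)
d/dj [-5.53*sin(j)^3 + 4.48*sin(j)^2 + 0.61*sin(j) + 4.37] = (-16.59*sin(j)^2 + 8.96*sin(j) + 0.61)*cos(j)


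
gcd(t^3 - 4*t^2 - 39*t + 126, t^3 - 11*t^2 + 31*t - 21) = t^2 - 10*t + 21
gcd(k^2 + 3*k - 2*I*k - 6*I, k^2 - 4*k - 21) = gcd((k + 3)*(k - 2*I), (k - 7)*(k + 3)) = k + 3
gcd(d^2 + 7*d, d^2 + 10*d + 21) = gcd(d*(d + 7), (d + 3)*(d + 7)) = d + 7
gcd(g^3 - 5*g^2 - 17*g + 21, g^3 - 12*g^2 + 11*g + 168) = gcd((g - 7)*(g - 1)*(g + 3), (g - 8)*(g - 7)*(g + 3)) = g^2 - 4*g - 21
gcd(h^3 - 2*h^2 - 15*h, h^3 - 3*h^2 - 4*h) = h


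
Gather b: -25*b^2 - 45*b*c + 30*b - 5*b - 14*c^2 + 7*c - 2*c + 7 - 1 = -25*b^2 + b*(25 - 45*c) - 14*c^2 + 5*c + 6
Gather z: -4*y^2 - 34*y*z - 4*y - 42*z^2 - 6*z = -4*y^2 - 4*y - 42*z^2 + z*(-34*y - 6)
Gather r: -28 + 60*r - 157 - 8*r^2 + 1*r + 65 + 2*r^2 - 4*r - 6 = -6*r^2 + 57*r - 126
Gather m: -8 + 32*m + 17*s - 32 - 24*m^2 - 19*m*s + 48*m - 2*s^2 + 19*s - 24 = -24*m^2 + m*(80 - 19*s) - 2*s^2 + 36*s - 64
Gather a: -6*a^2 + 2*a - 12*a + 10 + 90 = -6*a^2 - 10*a + 100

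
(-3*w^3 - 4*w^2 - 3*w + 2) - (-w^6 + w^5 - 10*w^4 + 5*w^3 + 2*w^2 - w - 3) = w^6 - w^5 + 10*w^4 - 8*w^3 - 6*w^2 - 2*w + 5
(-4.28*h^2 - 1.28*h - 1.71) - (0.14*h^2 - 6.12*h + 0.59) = -4.42*h^2 + 4.84*h - 2.3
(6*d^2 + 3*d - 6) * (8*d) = 48*d^3 + 24*d^2 - 48*d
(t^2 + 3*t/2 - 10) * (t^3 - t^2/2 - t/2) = t^5 + t^4 - 45*t^3/4 + 17*t^2/4 + 5*t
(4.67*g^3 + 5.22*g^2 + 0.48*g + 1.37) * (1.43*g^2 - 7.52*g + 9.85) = 6.6781*g^5 - 27.6538*g^4 + 7.4315*g^3 + 49.7665*g^2 - 5.5744*g + 13.4945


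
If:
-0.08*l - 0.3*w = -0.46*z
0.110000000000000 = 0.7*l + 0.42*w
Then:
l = 0.187074829931973 - 1.0952380952381*z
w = 1.82539682539683*z - 0.0498866213151927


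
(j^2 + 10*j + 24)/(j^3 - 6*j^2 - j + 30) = (j^2 + 10*j + 24)/(j^3 - 6*j^2 - j + 30)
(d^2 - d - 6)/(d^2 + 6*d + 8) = (d - 3)/(d + 4)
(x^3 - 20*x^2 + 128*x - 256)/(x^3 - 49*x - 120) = (x^2 - 12*x + 32)/(x^2 + 8*x + 15)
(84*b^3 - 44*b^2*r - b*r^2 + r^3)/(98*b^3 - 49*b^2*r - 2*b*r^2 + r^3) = (-6*b + r)/(-7*b + r)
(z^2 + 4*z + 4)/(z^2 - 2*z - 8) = (z + 2)/(z - 4)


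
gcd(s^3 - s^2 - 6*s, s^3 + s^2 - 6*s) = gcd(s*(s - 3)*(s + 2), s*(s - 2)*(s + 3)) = s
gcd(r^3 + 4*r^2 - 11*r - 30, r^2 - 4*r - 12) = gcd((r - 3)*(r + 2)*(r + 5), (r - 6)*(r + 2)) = r + 2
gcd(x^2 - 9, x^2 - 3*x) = x - 3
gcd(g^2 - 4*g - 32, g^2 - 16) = g + 4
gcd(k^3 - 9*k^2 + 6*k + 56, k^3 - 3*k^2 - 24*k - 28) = k^2 - 5*k - 14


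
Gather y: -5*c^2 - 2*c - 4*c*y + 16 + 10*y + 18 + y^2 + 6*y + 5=-5*c^2 - 2*c + y^2 + y*(16 - 4*c) + 39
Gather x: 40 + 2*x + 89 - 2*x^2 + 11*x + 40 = -2*x^2 + 13*x + 169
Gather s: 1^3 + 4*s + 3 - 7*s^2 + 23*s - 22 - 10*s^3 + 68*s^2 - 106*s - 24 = -10*s^3 + 61*s^2 - 79*s - 42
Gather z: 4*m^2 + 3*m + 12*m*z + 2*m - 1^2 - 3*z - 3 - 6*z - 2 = 4*m^2 + 5*m + z*(12*m - 9) - 6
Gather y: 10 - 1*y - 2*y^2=-2*y^2 - y + 10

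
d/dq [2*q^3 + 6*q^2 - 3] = 6*q*(q + 2)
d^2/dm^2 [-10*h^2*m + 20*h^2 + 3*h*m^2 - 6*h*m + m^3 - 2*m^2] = 6*h + 6*m - 4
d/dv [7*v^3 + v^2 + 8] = v*(21*v + 2)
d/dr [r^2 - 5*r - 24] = 2*r - 5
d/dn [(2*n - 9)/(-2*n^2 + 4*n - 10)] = (-n^2 + 2*n + (n - 1)*(2*n - 9) - 5)/(n^2 - 2*n + 5)^2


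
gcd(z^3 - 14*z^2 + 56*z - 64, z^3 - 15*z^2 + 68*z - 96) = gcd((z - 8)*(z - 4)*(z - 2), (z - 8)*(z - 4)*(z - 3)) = z^2 - 12*z + 32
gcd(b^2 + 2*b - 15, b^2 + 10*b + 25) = b + 5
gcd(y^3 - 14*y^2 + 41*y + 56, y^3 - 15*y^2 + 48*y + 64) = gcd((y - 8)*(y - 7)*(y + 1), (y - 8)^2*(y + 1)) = y^2 - 7*y - 8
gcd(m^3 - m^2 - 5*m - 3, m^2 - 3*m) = m - 3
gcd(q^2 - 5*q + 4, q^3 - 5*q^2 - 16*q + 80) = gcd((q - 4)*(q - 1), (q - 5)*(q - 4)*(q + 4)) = q - 4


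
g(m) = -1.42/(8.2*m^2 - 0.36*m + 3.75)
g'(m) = -1.42*(0.36 - 16.4*m)/(8.2*m^2 - 0.36*m + 3.75)^2 = (23.288*m - 0.5112)/(8.2*m^2 - 0.36*m + 3.75)^2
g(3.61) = -0.01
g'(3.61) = 0.01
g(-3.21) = -0.02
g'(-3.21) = -0.01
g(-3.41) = -0.01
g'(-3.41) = -0.01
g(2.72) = -0.02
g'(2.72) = 0.02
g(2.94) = -0.02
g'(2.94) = 0.01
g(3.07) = -0.02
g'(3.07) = 0.01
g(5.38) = -0.01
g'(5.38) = 0.00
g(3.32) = -0.02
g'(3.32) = 0.01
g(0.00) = -0.38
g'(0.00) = -0.04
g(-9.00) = -0.00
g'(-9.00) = -0.00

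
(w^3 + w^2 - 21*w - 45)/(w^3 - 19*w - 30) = (w + 3)/(w + 2)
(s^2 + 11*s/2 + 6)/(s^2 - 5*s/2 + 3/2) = (2*s^2 + 11*s + 12)/(2*s^2 - 5*s + 3)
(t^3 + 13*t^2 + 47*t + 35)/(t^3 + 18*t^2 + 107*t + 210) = (t + 1)/(t + 6)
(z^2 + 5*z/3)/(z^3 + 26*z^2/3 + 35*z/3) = 1/(z + 7)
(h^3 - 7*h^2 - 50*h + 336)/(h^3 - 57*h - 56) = (h - 6)/(h + 1)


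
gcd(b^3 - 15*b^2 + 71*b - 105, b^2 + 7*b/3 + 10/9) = 1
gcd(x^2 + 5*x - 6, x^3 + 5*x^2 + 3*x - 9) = x - 1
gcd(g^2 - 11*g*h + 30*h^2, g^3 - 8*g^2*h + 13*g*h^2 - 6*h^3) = g - 6*h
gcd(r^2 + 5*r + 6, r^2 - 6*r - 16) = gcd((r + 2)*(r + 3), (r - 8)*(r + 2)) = r + 2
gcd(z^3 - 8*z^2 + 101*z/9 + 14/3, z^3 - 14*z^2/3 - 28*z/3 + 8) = z - 6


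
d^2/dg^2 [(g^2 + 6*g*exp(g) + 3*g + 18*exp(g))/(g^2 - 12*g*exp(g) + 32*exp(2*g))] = 2*(((g^2 + 6*g*exp(g) + 3*g + 18*exp(g))*(6*g*exp(g) - 64*exp(2*g) + 12*exp(g) - 1) + 2*(6*g*exp(g) - g - 32*exp(2*g) + 6*exp(g))*(6*g*exp(g) + 2*g + 24*exp(g) + 3))*(g^2 - 12*g*exp(g) + 32*exp(2*g)) + (g^2 - 12*g*exp(g) + 32*exp(2*g))^2*(3*g*exp(g) + 15*exp(g) + 1) + 4*(g^2 + 6*g*exp(g) + 3*g + 18*exp(g))*(6*g*exp(g) - g - 32*exp(2*g) + 6*exp(g))^2)/(g^2 - 12*g*exp(g) + 32*exp(2*g))^3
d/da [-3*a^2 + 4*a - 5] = 4 - 6*a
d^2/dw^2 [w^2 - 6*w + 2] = 2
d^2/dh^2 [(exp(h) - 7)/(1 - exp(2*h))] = (-exp(4*h) + 28*exp(3*h) - 6*exp(2*h) + 28*exp(h) - 1)*exp(h)/(exp(6*h) - 3*exp(4*h) + 3*exp(2*h) - 1)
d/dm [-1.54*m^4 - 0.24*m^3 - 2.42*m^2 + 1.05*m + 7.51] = -6.16*m^3 - 0.72*m^2 - 4.84*m + 1.05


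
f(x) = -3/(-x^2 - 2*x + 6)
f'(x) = -3*(2*x + 2)/(-x^2 - 2*x + 6)^2 = 6*(-x - 1)/(x^2 + 2*x - 6)^2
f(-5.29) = 0.26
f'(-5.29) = 0.20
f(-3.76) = 4.86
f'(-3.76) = 43.42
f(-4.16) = 1.00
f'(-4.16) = 2.13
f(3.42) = 0.24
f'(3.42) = -0.17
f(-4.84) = 0.39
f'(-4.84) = 0.38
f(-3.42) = -2.62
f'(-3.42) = 11.10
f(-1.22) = -0.43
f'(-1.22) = 0.03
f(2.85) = 0.38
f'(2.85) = -0.38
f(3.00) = 0.33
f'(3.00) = -0.30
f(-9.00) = 0.05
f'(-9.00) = 0.01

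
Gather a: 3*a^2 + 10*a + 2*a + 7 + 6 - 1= 3*a^2 + 12*a + 12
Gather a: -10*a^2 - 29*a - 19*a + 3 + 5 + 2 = -10*a^2 - 48*a + 10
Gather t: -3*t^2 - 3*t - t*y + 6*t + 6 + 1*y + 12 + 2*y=-3*t^2 + t*(3 - y) + 3*y + 18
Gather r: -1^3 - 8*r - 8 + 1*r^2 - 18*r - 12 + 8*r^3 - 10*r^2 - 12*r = 8*r^3 - 9*r^2 - 38*r - 21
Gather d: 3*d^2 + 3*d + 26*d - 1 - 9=3*d^2 + 29*d - 10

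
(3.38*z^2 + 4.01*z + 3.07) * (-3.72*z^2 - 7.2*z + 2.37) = -12.5736*z^4 - 39.2532*z^3 - 32.2818*z^2 - 12.6003*z + 7.2759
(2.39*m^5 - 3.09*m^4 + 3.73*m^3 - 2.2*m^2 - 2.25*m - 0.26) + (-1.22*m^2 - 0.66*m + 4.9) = 2.39*m^5 - 3.09*m^4 + 3.73*m^3 - 3.42*m^2 - 2.91*m + 4.64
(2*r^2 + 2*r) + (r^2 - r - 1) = 3*r^2 + r - 1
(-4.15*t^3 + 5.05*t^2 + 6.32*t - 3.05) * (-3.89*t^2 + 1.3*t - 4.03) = 16.1435*t^5 - 25.0395*t^4 - 1.2953*t^3 - 0.271000000000001*t^2 - 29.4346*t + 12.2915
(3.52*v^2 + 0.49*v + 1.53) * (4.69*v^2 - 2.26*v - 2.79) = 16.5088*v^4 - 5.6571*v^3 - 3.7525*v^2 - 4.8249*v - 4.2687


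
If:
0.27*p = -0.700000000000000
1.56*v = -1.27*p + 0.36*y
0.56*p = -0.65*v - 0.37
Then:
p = -2.59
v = 1.66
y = -1.93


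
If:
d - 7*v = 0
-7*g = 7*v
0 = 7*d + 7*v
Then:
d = 0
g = 0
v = 0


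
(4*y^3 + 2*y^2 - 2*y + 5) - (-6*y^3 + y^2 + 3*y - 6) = 10*y^3 + y^2 - 5*y + 11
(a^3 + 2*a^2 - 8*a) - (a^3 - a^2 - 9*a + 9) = 3*a^2 + a - 9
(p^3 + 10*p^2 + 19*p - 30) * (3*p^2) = 3*p^5 + 30*p^4 + 57*p^3 - 90*p^2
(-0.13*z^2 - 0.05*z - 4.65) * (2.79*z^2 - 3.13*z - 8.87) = -0.3627*z^4 + 0.2674*z^3 - 11.6639*z^2 + 14.998*z + 41.2455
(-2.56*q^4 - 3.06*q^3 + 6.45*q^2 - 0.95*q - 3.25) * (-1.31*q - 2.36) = 3.3536*q^5 + 10.0502*q^4 - 1.2279*q^3 - 13.9775*q^2 + 6.4995*q + 7.67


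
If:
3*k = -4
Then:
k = -4/3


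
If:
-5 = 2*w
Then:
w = -5/2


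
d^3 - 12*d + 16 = (d - 2)^2*(d + 4)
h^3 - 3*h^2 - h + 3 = (h - 3)*(h - 1)*(h + 1)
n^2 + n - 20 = (n - 4)*(n + 5)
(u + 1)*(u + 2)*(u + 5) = u^3 + 8*u^2 + 17*u + 10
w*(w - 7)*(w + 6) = w^3 - w^2 - 42*w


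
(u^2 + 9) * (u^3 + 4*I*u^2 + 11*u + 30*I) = u^5 + 4*I*u^4 + 20*u^3 + 66*I*u^2 + 99*u + 270*I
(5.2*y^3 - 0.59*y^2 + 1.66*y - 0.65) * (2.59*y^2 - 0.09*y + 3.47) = 13.468*y^5 - 1.9961*y^4 + 22.3965*y^3 - 3.8802*y^2 + 5.8187*y - 2.2555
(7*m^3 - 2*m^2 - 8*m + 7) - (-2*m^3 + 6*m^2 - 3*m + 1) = 9*m^3 - 8*m^2 - 5*m + 6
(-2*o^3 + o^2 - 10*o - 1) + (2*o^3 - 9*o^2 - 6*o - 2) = -8*o^2 - 16*o - 3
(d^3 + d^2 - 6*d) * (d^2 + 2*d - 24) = d^5 + 3*d^4 - 28*d^3 - 36*d^2 + 144*d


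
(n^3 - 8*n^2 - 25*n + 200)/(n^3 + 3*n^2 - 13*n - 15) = (n^2 - 13*n + 40)/(n^2 - 2*n - 3)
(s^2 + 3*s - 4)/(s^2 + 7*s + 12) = (s - 1)/(s + 3)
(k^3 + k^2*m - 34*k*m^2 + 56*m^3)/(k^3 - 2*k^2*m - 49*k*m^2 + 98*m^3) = (k - 4*m)/(k - 7*m)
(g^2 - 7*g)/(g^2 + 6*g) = (g - 7)/(g + 6)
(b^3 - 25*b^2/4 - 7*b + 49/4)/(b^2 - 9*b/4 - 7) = (b^2 - 8*b + 7)/(b - 4)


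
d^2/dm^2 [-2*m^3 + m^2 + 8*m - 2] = 2 - 12*m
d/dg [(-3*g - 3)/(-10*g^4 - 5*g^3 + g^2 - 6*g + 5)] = 3*(10*g^4 + 5*g^3 - g^2 + 6*g - (g + 1)*(40*g^3 + 15*g^2 - 2*g + 6) - 5)/(10*g^4 + 5*g^3 - g^2 + 6*g - 5)^2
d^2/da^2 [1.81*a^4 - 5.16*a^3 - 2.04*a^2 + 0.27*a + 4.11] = 21.72*a^2 - 30.96*a - 4.08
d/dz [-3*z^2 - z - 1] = -6*z - 1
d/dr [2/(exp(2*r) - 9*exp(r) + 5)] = (18 - 4*exp(r))*exp(r)/(exp(2*r) - 9*exp(r) + 5)^2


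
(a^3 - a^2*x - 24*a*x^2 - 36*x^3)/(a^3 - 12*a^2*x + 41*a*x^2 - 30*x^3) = (a^2 + 5*a*x + 6*x^2)/(a^2 - 6*a*x + 5*x^2)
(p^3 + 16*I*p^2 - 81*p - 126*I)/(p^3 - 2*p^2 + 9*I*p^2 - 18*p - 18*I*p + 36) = (p + 7*I)/(p - 2)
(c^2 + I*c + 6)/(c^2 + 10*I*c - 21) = (c - 2*I)/(c + 7*I)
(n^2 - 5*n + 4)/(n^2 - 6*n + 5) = (n - 4)/(n - 5)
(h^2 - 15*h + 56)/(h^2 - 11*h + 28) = (h - 8)/(h - 4)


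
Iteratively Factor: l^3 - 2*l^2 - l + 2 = (l - 1)*(l^2 - l - 2) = (l - 1)*(l + 1)*(l - 2)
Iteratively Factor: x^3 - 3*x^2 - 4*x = (x + 1)*(x^2 - 4*x) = (x - 4)*(x + 1)*(x)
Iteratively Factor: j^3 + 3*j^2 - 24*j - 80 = (j - 5)*(j^2 + 8*j + 16) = (j - 5)*(j + 4)*(j + 4)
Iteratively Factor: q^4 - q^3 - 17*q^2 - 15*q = (q - 5)*(q^3 + 4*q^2 + 3*q) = (q - 5)*(q + 3)*(q^2 + q) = q*(q - 5)*(q + 3)*(q + 1)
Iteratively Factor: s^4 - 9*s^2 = (s - 3)*(s^3 + 3*s^2) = s*(s - 3)*(s^2 + 3*s) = s*(s - 3)*(s + 3)*(s)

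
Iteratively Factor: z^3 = (z)*(z^2) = z^2*(z)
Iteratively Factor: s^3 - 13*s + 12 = (s + 4)*(s^2 - 4*s + 3) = (s - 3)*(s + 4)*(s - 1)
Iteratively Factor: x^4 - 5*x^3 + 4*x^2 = (x)*(x^3 - 5*x^2 + 4*x) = x*(x - 1)*(x^2 - 4*x) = x*(x - 4)*(x - 1)*(x)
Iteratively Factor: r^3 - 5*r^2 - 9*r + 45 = (r - 5)*(r^2 - 9) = (r - 5)*(r + 3)*(r - 3)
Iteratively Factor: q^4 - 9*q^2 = (q + 3)*(q^3 - 3*q^2) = q*(q + 3)*(q^2 - 3*q) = q*(q - 3)*(q + 3)*(q)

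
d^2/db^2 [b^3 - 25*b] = 6*b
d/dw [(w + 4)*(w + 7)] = 2*w + 11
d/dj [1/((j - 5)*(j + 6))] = (-2*j - 1)/(j^4 + 2*j^3 - 59*j^2 - 60*j + 900)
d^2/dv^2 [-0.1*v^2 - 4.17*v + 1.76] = -0.200000000000000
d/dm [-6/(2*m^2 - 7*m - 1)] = 6*(4*m - 7)/(-2*m^2 + 7*m + 1)^2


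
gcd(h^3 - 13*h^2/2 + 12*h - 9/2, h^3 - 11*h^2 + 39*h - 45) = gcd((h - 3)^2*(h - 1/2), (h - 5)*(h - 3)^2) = h^2 - 6*h + 9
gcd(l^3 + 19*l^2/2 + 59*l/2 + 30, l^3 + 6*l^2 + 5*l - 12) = l^2 + 7*l + 12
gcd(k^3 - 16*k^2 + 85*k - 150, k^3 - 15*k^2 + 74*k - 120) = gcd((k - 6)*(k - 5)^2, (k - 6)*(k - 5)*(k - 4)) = k^2 - 11*k + 30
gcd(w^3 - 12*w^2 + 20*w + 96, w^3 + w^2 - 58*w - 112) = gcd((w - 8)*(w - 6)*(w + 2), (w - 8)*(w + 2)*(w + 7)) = w^2 - 6*w - 16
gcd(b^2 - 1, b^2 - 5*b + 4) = b - 1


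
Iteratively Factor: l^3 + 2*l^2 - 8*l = (l - 2)*(l^2 + 4*l) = (l - 2)*(l + 4)*(l)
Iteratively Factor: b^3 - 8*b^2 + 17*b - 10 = (b - 2)*(b^2 - 6*b + 5) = (b - 5)*(b - 2)*(b - 1)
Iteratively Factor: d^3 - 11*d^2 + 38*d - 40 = (d - 2)*(d^2 - 9*d + 20) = (d - 5)*(d - 2)*(d - 4)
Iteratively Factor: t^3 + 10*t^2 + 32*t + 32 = (t + 4)*(t^2 + 6*t + 8) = (t + 2)*(t + 4)*(t + 4)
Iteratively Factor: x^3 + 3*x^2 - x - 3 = (x + 1)*(x^2 + 2*x - 3) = (x + 1)*(x + 3)*(x - 1)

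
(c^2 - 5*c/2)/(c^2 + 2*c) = (c - 5/2)/(c + 2)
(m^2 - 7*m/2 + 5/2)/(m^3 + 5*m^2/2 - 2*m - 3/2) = (2*m - 5)/(2*m^2 + 7*m + 3)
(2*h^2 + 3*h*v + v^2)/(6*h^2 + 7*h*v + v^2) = (2*h + v)/(6*h + v)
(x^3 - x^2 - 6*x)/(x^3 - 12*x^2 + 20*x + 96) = x*(x - 3)/(x^2 - 14*x + 48)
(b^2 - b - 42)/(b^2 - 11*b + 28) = (b + 6)/(b - 4)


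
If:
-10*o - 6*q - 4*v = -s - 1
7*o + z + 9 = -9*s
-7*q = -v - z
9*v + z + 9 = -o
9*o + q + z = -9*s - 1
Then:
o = -543/85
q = 1766/85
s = -1211/85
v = -1573/85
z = 2787/17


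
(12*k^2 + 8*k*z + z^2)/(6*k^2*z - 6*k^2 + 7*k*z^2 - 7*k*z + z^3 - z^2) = (2*k + z)/(k*z - k + z^2 - z)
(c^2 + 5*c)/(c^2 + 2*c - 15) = c/(c - 3)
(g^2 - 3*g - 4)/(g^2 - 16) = (g + 1)/(g + 4)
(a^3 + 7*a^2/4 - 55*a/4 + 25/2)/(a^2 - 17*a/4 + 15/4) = (a^2 + 3*a - 10)/(a - 3)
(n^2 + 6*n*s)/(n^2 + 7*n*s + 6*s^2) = n/(n + s)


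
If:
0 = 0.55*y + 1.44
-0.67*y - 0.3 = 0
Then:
No Solution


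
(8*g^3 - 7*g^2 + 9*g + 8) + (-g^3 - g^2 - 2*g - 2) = 7*g^3 - 8*g^2 + 7*g + 6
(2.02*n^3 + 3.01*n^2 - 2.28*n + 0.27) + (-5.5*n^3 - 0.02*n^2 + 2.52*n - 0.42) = -3.48*n^3 + 2.99*n^2 + 0.24*n - 0.15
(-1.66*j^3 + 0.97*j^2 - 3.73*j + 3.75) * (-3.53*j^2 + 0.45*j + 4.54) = 5.8598*j^5 - 4.1711*j^4 + 6.067*j^3 - 10.5122*j^2 - 15.2467*j + 17.025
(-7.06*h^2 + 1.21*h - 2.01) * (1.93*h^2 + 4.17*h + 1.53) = -13.6258*h^4 - 27.1049*h^3 - 9.6354*h^2 - 6.5304*h - 3.0753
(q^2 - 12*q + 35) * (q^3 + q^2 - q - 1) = q^5 - 11*q^4 + 22*q^3 + 46*q^2 - 23*q - 35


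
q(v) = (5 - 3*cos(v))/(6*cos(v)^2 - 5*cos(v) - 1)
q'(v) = (5 - 3*cos(v))*(12*sin(v)*cos(v) - 5*sin(v))/(6*cos(v)^2 - 5*cos(v) - 1)^2 + 3*sin(v)/(6*cos(v)^2 - 5*cos(v) - 1)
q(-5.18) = -1.79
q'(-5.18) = -0.99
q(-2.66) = 0.94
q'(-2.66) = 0.67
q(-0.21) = -13.69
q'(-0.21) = -123.28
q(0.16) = -23.05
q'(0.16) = 278.92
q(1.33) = -2.31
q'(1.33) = -4.17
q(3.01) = 0.81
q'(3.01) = -0.14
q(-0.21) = -13.69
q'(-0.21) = -123.28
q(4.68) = -6.13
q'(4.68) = 43.28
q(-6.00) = -7.87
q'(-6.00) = 50.15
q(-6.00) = -7.87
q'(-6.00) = 50.15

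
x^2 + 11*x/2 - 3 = (x - 1/2)*(x + 6)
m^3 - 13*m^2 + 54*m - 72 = (m - 6)*(m - 4)*(m - 3)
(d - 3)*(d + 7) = d^2 + 4*d - 21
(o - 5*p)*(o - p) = o^2 - 6*o*p + 5*p^2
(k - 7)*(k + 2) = k^2 - 5*k - 14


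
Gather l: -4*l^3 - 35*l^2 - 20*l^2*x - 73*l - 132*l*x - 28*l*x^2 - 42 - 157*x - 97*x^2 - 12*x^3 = -4*l^3 + l^2*(-20*x - 35) + l*(-28*x^2 - 132*x - 73) - 12*x^3 - 97*x^2 - 157*x - 42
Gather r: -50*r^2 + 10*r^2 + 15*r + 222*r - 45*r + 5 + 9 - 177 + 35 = -40*r^2 + 192*r - 128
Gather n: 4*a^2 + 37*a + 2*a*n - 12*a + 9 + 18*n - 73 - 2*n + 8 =4*a^2 + 25*a + n*(2*a + 16) - 56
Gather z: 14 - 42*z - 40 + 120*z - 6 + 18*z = 96*z - 32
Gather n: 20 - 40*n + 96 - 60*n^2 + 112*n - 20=-60*n^2 + 72*n + 96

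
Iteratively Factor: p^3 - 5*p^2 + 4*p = (p)*(p^2 - 5*p + 4) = p*(p - 4)*(p - 1)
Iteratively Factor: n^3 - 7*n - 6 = (n - 3)*(n^2 + 3*n + 2) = (n - 3)*(n + 1)*(n + 2)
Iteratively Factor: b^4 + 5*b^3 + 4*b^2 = (b + 4)*(b^3 + b^2) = b*(b + 4)*(b^2 + b) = b*(b + 1)*(b + 4)*(b)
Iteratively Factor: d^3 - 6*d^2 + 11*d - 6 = (d - 3)*(d^2 - 3*d + 2) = (d - 3)*(d - 1)*(d - 2)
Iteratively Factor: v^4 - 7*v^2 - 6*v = (v)*(v^3 - 7*v - 6) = v*(v + 2)*(v^2 - 2*v - 3) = v*(v + 1)*(v + 2)*(v - 3)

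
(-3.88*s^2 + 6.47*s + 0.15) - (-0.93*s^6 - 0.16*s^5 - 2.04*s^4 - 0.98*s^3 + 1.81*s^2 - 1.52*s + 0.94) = 0.93*s^6 + 0.16*s^5 + 2.04*s^4 + 0.98*s^3 - 5.69*s^2 + 7.99*s - 0.79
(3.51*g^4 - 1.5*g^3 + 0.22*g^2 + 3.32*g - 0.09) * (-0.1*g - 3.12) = -0.351*g^5 - 10.8012*g^4 + 4.658*g^3 - 1.0184*g^2 - 10.3494*g + 0.2808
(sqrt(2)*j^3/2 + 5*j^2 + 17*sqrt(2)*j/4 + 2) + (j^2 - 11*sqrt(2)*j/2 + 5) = sqrt(2)*j^3/2 + 6*j^2 - 5*sqrt(2)*j/4 + 7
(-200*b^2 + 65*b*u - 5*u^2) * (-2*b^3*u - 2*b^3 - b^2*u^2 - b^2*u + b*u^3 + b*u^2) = 400*b^5*u + 400*b^5 + 70*b^4*u^2 + 70*b^4*u - 255*b^3*u^3 - 255*b^3*u^2 + 70*b^2*u^4 + 70*b^2*u^3 - 5*b*u^5 - 5*b*u^4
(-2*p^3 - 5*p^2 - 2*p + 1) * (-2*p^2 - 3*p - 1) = 4*p^5 + 16*p^4 + 21*p^3 + 9*p^2 - p - 1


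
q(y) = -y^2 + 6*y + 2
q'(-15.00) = 36.00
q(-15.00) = -313.00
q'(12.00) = -18.00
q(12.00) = -70.00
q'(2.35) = 1.30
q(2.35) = 10.58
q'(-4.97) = 15.94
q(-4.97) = -52.52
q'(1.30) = 3.40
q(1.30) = 8.11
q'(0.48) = 5.04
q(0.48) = 4.65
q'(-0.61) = 7.22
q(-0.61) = -2.03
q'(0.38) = 5.24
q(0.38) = 4.14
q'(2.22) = 1.56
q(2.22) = 10.39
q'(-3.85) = 13.70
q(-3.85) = -35.92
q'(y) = 6 - 2*y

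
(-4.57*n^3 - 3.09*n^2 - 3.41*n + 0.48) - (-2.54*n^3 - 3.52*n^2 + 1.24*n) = -2.03*n^3 + 0.43*n^2 - 4.65*n + 0.48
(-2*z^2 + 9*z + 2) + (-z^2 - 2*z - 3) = -3*z^2 + 7*z - 1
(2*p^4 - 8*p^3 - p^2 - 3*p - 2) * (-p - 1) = -2*p^5 + 6*p^4 + 9*p^3 + 4*p^2 + 5*p + 2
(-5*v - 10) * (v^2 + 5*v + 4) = -5*v^3 - 35*v^2 - 70*v - 40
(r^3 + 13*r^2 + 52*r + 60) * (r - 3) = r^4 + 10*r^3 + 13*r^2 - 96*r - 180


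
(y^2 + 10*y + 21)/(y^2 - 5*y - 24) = (y + 7)/(y - 8)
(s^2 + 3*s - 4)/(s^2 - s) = (s + 4)/s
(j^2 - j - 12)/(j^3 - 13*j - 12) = 1/(j + 1)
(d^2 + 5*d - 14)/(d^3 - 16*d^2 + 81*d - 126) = (d^2 + 5*d - 14)/(d^3 - 16*d^2 + 81*d - 126)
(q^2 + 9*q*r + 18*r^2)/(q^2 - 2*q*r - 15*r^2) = (q + 6*r)/(q - 5*r)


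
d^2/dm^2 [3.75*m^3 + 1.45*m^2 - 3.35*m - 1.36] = 22.5*m + 2.9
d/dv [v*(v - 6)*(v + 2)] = 3*v^2 - 8*v - 12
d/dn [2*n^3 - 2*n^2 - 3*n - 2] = 6*n^2 - 4*n - 3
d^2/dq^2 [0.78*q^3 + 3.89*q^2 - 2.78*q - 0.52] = 4.68*q + 7.78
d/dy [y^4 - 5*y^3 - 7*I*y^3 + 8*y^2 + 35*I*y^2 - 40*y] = 4*y^3 + y^2*(-15 - 21*I) + y*(16 + 70*I) - 40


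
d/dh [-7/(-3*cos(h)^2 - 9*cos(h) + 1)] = 21*(2*cos(h) + 3)*sin(h)/(3*cos(h)^2 + 9*cos(h) - 1)^2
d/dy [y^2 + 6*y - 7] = 2*y + 6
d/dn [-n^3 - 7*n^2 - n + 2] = -3*n^2 - 14*n - 1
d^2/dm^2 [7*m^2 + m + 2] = 14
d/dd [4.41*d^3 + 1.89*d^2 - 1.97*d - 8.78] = 13.23*d^2 + 3.78*d - 1.97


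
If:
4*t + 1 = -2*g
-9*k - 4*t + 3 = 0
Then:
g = -2*t - 1/2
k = 1/3 - 4*t/9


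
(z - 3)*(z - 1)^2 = z^3 - 5*z^2 + 7*z - 3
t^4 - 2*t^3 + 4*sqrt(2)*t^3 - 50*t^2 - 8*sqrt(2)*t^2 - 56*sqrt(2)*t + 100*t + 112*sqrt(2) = (t - 2)*(t - 4*sqrt(2))*(t + sqrt(2))*(t + 7*sqrt(2))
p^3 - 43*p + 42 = (p - 6)*(p - 1)*(p + 7)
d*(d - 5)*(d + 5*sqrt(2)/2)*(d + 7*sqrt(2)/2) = d^4 - 5*d^3 + 6*sqrt(2)*d^3 - 30*sqrt(2)*d^2 + 35*d^2/2 - 175*d/2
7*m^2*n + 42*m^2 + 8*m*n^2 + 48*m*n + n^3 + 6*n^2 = (m + n)*(7*m + n)*(n + 6)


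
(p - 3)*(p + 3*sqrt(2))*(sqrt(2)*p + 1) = sqrt(2)*p^3 - 3*sqrt(2)*p^2 + 7*p^2 - 21*p + 3*sqrt(2)*p - 9*sqrt(2)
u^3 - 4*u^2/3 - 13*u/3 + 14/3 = (u - 7/3)*(u - 1)*(u + 2)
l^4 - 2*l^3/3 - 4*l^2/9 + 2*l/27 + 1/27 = (l - 1)*(l - 1/3)*(l + 1/3)^2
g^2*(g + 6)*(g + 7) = g^4 + 13*g^3 + 42*g^2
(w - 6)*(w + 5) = w^2 - w - 30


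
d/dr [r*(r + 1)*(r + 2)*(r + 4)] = 4*r^3 + 21*r^2 + 28*r + 8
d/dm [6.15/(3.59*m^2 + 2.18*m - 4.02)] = (-44.157*m - 13.407)/(3.59*m^2 + 2.18*m - 4.02)^2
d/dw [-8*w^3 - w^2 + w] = -24*w^2 - 2*w + 1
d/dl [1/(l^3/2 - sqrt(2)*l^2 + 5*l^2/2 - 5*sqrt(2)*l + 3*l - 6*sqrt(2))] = 2*(-3*l^2 - 10*l + 4*sqrt(2)*l - 6 + 10*sqrt(2))/(l^3 - 2*sqrt(2)*l^2 + 5*l^2 - 10*sqrt(2)*l + 6*l - 12*sqrt(2))^2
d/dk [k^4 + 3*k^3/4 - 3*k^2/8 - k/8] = 4*k^3 + 9*k^2/4 - 3*k/4 - 1/8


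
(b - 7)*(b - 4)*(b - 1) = b^3 - 12*b^2 + 39*b - 28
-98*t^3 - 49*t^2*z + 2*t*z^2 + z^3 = (-7*t + z)*(2*t + z)*(7*t + z)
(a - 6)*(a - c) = a^2 - a*c - 6*a + 6*c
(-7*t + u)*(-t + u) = 7*t^2 - 8*t*u + u^2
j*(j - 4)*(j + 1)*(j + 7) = j^4 + 4*j^3 - 25*j^2 - 28*j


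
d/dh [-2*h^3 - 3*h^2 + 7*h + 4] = -6*h^2 - 6*h + 7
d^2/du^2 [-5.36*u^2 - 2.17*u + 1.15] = -10.7200000000000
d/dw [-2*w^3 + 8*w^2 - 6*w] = -6*w^2 + 16*w - 6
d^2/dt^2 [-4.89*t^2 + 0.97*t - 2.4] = -9.78000000000000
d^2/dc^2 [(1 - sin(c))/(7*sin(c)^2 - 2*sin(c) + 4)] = (49*sin(c)^5 - 182*sin(c)^4 - 224*sin(c)^3 + 410*sin(c)^2 + 92*sin(c) - 64)/(7*sin(c)^2 - 2*sin(c) + 4)^3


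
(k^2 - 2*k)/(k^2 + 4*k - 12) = k/(k + 6)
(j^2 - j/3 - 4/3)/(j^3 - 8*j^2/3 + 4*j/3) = (3*j^2 - j - 4)/(j*(3*j^2 - 8*j + 4))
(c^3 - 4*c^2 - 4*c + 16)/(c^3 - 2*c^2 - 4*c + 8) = (c - 4)/(c - 2)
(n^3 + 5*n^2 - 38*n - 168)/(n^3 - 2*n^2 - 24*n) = (n + 7)/n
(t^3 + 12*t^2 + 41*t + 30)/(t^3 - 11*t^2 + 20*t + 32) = (t^2 + 11*t + 30)/(t^2 - 12*t + 32)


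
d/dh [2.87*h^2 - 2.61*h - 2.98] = 5.74*h - 2.61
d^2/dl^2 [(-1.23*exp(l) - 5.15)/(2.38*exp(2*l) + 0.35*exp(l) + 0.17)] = (-6.96721199999999*exp(4*l) - 115.66205*exp(3*l) - 9.883902*exp(2*l) + 7.77707*exp(l) + 0.270878)*exp(l)/(13.481272*exp(6*l) + 5.94762*exp(5*l) + 3.763494*exp(4*l) + 0.892535*exp(3*l) + 0.268821*exp(2*l) + 0.030345*exp(l) + 0.004913)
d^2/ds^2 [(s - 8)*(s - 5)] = 2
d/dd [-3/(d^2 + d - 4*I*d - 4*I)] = 3*(2*d + 1 - 4*I)/(d^2 + d - 4*I*d - 4*I)^2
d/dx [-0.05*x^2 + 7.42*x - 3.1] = 7.42 - 0.1*x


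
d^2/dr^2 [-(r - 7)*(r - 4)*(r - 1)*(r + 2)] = -12*r^2 + 60*r - 30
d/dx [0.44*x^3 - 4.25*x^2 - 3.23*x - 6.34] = 1.32*x^2 - 8.5*x - 3.23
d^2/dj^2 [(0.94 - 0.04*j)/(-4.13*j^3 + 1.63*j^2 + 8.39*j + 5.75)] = (4.093656*j^5 - 194.017488*j^4 + 104.232384*j^3 + 191.843832*j^2 - 213.316248*j - 118.576248)/(70.444997*j^9 - 83.408241*j^8 - 396.403182*j^7 + 40.321574*j^6 + 1037.534496*j^5 + 805.400256*j^4 - 652.756994*j^3 - 1375.93935*j^2 - 832.183125*j - 190.109375)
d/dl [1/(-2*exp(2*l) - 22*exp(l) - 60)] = (exp(l) + 11/2)*exp(l)/(exp(2*l) + 11*exp(l) + 30)^2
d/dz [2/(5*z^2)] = -4/(5*z^3)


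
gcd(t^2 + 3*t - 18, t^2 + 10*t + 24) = t + 6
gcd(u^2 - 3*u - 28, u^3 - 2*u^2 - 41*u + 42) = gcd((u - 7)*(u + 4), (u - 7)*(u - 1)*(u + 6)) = u - 7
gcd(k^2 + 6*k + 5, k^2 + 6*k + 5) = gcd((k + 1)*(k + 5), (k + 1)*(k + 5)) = k^2 + 6*k + 5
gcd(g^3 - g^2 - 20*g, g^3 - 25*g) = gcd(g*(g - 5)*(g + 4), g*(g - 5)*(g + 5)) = g^2 - 5*g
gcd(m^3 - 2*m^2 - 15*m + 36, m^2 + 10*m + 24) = m + 4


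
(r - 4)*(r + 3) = r^2 - r - 12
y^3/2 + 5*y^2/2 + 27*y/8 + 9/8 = (y/2 + 1/4)*(y + 3/2)*(y + 3)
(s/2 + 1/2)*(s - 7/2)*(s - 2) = s^3/2 - 9*s^2/4 + 3*s/4 + 7/2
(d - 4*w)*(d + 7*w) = d^2 + 3*d*w - 28*w^2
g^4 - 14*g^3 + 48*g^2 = g^2*(g - 8)*(g - 6)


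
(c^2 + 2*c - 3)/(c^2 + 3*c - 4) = (c + 3)/(c + 4)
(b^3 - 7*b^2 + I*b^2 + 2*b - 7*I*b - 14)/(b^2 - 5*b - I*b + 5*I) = (b^2 + b*(-7 + 2*I) - 14*I)/(b - 5)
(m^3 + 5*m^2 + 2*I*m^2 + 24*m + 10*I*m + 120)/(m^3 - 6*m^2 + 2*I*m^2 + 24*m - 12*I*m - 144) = (m + 5)/(m - 6)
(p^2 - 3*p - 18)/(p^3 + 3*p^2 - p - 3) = (p - 6)/(p^2 - 1)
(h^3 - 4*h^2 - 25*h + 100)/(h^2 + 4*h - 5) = (h^2 - 9*h + 20)/(h - 1)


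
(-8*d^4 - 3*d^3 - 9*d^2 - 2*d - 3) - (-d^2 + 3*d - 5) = -8*d^4 - 3*d^3 - 8*d^2 - 5*d + 2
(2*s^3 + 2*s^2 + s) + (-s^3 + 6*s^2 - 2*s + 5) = s^3 + 8*s^2 - s + 5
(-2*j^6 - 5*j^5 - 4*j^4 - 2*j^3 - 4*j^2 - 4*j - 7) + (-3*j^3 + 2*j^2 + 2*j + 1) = -2*j^6 - 5*j^5 - 4*j^4 - 5*j^3 - 2*j^2 - 2*j - 6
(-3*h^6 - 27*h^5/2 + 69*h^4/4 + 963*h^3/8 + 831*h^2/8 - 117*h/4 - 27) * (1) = -3*h^6 - 27*h^5/2 + 69*h^4/4 + 963*h^3/8 + 831*h^2/8 - 117*h/4 - 27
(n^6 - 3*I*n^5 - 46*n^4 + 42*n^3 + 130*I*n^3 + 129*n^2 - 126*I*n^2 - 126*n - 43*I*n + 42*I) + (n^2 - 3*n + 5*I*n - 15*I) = n^6 - 3*I*n^5 - 46*n^4 + 42*n^3 + 130*I*n^3 + 130*n^2 - 126*I*n^2 - 129*n - 38*I*n + 27*I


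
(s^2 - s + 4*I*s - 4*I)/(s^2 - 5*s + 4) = (s + 4*I)/(s - 4)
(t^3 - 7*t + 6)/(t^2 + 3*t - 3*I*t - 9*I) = (t^2 - 3*t + 2)/(t - 3*I)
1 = 1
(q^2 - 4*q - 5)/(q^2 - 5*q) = (q + 1)/q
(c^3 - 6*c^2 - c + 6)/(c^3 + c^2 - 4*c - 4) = (c^2 - 7*c + 6)/(c^2 - 4)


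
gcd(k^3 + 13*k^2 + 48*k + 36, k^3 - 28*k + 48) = k + 6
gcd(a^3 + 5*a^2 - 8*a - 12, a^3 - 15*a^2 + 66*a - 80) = a - 2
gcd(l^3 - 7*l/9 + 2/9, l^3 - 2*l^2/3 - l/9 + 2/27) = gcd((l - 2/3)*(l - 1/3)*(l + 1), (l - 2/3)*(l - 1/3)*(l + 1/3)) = l^2 - l + 2/9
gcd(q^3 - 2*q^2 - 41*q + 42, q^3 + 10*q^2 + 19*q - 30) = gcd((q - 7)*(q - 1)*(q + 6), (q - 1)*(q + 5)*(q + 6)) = q^2 + 5*q - 6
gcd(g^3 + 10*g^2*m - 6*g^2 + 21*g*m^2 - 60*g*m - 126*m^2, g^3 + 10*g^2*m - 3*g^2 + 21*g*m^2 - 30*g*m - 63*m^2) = g^2 + 10*g*m + 21*m^2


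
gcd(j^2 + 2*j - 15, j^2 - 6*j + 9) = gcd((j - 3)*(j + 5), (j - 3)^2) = j - 3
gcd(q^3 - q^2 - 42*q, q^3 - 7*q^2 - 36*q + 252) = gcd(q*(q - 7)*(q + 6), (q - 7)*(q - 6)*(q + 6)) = q^2 - q - 42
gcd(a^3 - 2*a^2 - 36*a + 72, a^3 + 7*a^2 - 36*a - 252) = a^2 - 36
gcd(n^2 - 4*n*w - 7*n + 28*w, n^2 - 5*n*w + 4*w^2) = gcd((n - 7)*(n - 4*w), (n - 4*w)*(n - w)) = -n + 4*w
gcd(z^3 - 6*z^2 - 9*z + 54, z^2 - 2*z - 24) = z - 6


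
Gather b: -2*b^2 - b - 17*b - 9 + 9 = -2*b^2 - 18*b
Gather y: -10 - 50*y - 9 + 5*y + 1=-45*y - 18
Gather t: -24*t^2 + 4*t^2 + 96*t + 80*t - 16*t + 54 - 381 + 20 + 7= -20*t^2 + 160*t - 300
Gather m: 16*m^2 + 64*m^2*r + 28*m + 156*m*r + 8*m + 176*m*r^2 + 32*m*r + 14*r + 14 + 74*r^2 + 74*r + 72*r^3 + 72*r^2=m^2*(64*r + 16) + m*(176*r^2 + 188*r + 36) + 72*r^3 + 146*r^2 + 88*r + 14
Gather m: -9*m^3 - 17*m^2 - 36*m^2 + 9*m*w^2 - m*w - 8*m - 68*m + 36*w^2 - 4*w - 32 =-9*m^3 - 53*m^2 + m*(9*w^2 - w - 76) + 36*w^2 - 4*w - 32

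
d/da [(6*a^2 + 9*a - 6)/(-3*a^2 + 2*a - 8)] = 3*(13*a^2 - 44*a - 20)/(9*a^4 - 12*a^3 + 52*a^2 - 32*a + 64)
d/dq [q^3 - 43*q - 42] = 3*q^2 - 43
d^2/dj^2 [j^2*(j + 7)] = 6*j + 14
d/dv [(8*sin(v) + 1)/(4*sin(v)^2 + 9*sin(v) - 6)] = (-8*sin(v) + 16*cos(2*v) - 73)*cos(v)/(4*sin(v)^2 + 9*sin(v) - 6)^2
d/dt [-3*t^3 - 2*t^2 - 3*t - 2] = -9*t^2 - 4*t - 3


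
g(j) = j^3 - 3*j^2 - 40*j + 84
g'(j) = 3*j^2 - 6*j - 40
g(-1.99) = 143.84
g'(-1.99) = -16.18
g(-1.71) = 138.63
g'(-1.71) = -20.97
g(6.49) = -28.60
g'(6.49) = 47.42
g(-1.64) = 137.12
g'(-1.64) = -22.09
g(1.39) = 25.29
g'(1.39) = -42.54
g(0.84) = 48.88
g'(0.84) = -42.92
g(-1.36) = 130.34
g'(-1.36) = -26.29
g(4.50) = -65.62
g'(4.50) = -6.25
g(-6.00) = 0.00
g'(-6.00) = 104.00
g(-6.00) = 0.00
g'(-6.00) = 104.00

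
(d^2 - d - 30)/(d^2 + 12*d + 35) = (d - 6)/(d + 7)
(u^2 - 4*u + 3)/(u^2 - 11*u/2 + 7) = 2*(u^2 - 4*u + 3)/(2*u^2 - 11*u + 14)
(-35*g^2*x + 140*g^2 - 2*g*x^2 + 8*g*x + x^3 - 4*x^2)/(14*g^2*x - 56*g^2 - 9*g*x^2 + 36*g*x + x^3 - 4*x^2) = (5*g + x)/(-2*g + x)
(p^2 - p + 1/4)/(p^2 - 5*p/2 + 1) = (p - 1/2)/(p - 2)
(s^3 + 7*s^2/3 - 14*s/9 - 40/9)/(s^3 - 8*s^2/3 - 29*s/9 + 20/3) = (s + 2)/(s - 3)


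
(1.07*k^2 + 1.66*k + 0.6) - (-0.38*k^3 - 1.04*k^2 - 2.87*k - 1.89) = 0.38*k^3 + 2.11*k^2 + 4.53*k + 2.49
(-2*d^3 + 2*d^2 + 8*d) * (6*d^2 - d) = -12*d^5 + 14*d^4 + 46*d^3 - 8*d^2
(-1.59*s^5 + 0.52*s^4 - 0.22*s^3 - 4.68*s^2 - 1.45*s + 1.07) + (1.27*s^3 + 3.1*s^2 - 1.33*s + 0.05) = -1.59*s^5 + 0.52*s^4 + 1.05*s^3 - 1.58*s^2 - 2.78*s + 1.12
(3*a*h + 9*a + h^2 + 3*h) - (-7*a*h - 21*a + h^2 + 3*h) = 10*a*h + 30*a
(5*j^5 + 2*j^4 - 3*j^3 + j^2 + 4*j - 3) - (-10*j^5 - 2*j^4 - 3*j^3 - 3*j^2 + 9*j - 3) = 15*j^5 + 4*j^4 + 4*j^2 - 5*j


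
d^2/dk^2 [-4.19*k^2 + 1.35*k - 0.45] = -8.38000000000000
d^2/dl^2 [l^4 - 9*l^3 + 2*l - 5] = 6*l*(2*l - 9)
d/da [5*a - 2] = 5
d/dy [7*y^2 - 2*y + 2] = 14*y - 2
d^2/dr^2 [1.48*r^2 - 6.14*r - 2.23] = 2.96000000000000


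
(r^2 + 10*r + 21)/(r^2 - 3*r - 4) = (r^2 + 10*r + 21)/(r^2 - 3*r - 4)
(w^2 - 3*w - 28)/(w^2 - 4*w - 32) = (w - 7)/(w - 8)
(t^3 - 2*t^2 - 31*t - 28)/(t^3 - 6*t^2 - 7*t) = (t + 4)/t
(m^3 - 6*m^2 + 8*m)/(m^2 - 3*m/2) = 2*(m^2 - 6*m + 8)/(2*m - 3)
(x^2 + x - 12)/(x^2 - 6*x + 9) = (x + 4)/(x - 3)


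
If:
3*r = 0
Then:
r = 0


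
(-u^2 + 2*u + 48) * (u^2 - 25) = -u^4 + 2*u^3 + 73*u^2 - 50*u - 1200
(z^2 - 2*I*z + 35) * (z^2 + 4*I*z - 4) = z^4 + 2*I*z^3 + 39*z^2 + 148*I*z - 140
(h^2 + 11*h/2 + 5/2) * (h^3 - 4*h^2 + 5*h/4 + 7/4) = h^5 + 3*h^4/2 - 73*h^3/4 - 11*h^2/8 + 51*h/4 + 35/8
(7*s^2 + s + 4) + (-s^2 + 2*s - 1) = 6*s^2 + 3*s + 3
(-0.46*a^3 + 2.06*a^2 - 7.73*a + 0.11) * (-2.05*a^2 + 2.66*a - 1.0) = 0.943*a^5 - 5.4466*a^4 + 21.7861*a^3 - 22.8473*a^2 + 8.0226*a - 0.11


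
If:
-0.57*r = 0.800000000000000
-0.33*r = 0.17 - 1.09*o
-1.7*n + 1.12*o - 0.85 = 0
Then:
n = -0.68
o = -0.27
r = -1.40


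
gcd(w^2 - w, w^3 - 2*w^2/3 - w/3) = w^2 - w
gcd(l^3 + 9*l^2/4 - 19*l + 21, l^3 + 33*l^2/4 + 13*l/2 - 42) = l^2 + 17*l/4 - 21/2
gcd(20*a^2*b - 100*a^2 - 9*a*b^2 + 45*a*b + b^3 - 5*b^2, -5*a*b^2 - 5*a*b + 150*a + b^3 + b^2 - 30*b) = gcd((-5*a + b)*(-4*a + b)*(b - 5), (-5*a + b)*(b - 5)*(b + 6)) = 5*a*b - 25*a - b^2 + 5*b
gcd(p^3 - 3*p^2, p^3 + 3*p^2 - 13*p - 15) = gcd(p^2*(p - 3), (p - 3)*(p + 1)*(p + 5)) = p - 3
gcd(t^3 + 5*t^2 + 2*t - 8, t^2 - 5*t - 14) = t + 2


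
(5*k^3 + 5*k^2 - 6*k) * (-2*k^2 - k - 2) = -10*k^5 - 15*k^4 - 3*k^3 - 4*k^2 + 12*k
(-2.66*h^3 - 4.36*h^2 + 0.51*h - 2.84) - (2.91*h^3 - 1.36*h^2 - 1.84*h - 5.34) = -5.57*h^3 - 3.0*h^2 + 2.35*h + 2.5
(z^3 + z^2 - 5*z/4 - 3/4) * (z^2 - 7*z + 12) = z^5 - 6*z^4 + 15*z^3/4 + 20*z^2 - 39*z/4 - 9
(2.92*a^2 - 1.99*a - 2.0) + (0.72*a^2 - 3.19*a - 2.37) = 3.64*a^2 - 5.18*a - 4.37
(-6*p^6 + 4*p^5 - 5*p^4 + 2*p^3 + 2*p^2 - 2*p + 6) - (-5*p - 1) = -6*p^6 + 4*p^5 - 5*p^4 + 2*p^3 + 2*p^2 + 3*p + 7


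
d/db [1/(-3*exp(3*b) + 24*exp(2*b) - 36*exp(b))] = (exp(2*b) - 16*exp(b)/3 + 4)*exp(-b)/(exp(2*b) - 8*exp(b) + 12)^2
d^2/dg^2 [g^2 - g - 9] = 2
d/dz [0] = 0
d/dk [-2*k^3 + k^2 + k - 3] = -6*k^2 + 2*k + 1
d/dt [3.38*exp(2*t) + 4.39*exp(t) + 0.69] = (6.76*exp(t) + 4.39)*exp(t)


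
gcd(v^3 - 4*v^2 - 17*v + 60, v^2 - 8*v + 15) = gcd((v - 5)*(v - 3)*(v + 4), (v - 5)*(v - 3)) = v^2 - 8*v + 15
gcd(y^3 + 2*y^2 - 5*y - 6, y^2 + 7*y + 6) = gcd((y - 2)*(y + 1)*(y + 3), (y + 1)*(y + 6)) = y + 1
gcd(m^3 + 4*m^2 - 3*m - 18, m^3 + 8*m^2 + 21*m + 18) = m^2 + 6*m + 9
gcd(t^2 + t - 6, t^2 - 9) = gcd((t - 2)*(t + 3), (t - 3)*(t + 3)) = t + 3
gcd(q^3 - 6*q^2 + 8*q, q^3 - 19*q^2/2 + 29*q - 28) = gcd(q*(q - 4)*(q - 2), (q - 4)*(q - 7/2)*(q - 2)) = q^2 - 6*q + 8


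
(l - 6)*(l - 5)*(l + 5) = l^3 - 6*l^2 - 25*l + 150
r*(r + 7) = r^2 + 7*r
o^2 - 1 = (o - 1)*(o + 1)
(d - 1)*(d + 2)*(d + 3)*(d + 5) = d^4 + 9*d^3 + 21*d^2 - d - 30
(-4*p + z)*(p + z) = -4*p^2 - 3*p*z + z^2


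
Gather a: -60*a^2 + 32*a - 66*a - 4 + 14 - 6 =-60*a^2 - 34*a + 4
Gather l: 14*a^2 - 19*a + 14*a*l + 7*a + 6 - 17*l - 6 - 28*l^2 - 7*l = 14*a^2 - 12*a - 28*l^2 + l*(14*a - 24)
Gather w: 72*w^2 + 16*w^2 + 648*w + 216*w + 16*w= 88*w^2 + 880*w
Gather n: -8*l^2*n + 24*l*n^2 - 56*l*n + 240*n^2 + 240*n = n^2*(24*l + 240) + n*(-8*l^2 - 56*l + 240)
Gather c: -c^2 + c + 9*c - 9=-c^2 + 10*c - 9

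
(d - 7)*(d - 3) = d^2 - 10*d + 21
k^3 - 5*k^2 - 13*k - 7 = (k - 7)*(k + 1)^2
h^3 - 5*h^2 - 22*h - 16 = (h - 8)*(h + 1)*(h + 2)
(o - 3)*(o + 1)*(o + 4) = o^3 + 2*o^2 - 11*o - 12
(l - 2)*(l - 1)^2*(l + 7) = l^4 + 3*l^3 - 23*l^2 + 33*l - 14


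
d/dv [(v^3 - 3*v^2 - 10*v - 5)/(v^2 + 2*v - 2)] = (v^4 + 4*v^3 - 2*v^2 + 22*v + 30)/(v^4 + 4*v^3 - 8*v + 4)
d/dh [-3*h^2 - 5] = -6*h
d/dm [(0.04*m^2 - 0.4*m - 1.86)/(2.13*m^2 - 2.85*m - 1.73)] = (0.738*m^2 + 7.7852*m - 4.609)/(4.5369*m^4 - 12.141*m^3 + 0.752700000000001*m^2 + 9.861*m + 2.9929)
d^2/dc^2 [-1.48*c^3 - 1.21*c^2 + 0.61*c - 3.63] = -8.88*c - 2.42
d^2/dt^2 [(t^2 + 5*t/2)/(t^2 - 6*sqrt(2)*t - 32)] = (5*t^3 + 12*sqrt(2)*t^3 + 192*t^2 + 480*t - 960*sqrt(2) + 2048)/(t^6 - 18*sqrt(2)*t^5 + 120*t^4 + 720*sqrt(2)*t^3 - 3840*t^2 - 18432*sqrt(2)*t - 32768)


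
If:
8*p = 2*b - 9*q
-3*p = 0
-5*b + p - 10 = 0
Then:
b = -2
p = 0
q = -4/9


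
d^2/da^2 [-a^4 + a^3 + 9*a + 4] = 6*a*(1 - 2*a)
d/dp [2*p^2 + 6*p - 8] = 4*p + 6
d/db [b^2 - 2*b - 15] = 2*b - 2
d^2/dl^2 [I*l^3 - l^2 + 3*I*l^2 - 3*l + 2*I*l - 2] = 6*I*l - 2 + 6*I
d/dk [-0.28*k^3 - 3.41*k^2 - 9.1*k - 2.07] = -0.84*k^2 - 6.82*k - 9.1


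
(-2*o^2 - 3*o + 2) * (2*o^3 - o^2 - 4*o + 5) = -4*o^5 - 4*o^4 + 15*o^3 - 23*o + 10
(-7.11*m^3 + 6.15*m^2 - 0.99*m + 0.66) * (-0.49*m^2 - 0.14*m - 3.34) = 3.4839*m^5 - 2.0181*m^4 + 23.3715*m^3 - 20.7258*m^2 + 3.2142*m - 2.2044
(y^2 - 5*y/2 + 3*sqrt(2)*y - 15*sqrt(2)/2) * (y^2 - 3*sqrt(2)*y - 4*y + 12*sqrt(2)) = y^4 - 13*y^3/2 - 8*y^2 + 117*y - 180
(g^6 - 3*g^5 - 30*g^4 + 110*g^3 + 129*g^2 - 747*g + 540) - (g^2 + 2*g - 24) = g^6 - 3*g^5 - 30*g^4 + 110*g^3 + 128*g^2 - 749*g + 564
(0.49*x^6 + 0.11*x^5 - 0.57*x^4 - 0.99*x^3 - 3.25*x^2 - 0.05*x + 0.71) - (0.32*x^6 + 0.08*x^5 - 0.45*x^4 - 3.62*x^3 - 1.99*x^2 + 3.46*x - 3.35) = 0.17*x^6 + 0.03*x^5 - 0.12*x^4 + 2.63*x^3 - 1.26*x^2 - 3.51*x + 4.06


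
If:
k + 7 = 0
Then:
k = -7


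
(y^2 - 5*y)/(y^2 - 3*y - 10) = y/(y + 2)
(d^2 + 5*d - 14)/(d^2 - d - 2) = (d + 7)/(d + 1)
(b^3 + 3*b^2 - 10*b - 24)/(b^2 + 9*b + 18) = (b^3 + 3*b^2 - 10*b - 24)/(b^2 + 9*b + 18)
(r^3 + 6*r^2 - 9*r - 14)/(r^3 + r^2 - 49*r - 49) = (r - 2)/(r - 7)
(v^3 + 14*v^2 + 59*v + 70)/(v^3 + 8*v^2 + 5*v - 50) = (v^2 + 9*v + 14)/(v^2 + 3*v - 10)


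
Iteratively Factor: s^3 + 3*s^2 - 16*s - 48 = (s + 3)*(s^2 - 16) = (s - 4)*(s + 3)*(s + 4)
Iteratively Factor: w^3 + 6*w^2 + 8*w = (w)*(w^2 + 6*w + 8) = w*(w + 4)*(w + 2)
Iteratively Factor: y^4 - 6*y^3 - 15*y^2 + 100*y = (y - 5)*(y^3 - y^2 - 20*y) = (y - 5)*(y + 4)*(y^2 - 5*y) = y*(y - 5)*(y + 4)*(y - 5)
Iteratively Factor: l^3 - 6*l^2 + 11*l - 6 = (l - 3)*(l^2 - 3*l + 2) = (l - 3)*(l - 2)*(l - 1)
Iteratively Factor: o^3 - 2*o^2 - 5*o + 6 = (o - 1)*(o^2 - o - 6) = (o - 3)*(o - 1)*(o + 2)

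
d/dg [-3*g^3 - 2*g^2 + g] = -9*g^2 - 4*g + 1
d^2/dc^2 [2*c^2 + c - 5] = 4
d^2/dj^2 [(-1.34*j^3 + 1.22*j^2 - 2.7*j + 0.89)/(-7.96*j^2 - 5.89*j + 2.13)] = (2.27373675443232e-13*j^5 + 5.6843418860808e-14*j^4 + 594.964268*j^3 - 563.327508*j^2 + 60.78174*j - 35.254738)/(504.358336*j^6 + 1119.599472*j^5 + 423.566724*j^4 - 394.846163*j^3 - 113.341347*j^2 + 80.167023*j - 9.663597)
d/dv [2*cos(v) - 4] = -2*sin(v)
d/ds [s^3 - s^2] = s*(3*s - 2)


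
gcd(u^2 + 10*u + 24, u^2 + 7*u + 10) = 1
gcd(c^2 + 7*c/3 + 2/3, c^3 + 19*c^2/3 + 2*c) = c + 1/3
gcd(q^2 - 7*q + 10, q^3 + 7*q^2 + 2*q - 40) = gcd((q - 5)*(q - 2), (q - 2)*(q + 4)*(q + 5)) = q - 2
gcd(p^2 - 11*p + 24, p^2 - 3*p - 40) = p - 8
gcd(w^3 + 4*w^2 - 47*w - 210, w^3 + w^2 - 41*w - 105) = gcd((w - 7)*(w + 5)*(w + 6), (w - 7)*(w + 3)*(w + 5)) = w^2 - 2*w - 35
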